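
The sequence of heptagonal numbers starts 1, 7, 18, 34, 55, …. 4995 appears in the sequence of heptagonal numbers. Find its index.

45

Set n(5n−3)/2 = 4995, giving 5n² − 3n − 9990 = 0.
The discriminant is 9 + 40·4995 = 199809, and √199809 = 447.
So n = (3 + 447) / 10 = 450/10 = 45.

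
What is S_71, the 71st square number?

71² = 5041.

5041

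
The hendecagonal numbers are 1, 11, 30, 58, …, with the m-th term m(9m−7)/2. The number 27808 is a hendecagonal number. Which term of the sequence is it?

79

Set n(9n−7)/2 = 27808, giving 9n² − 7n − 55616 = 0.
The discriminant is 49 + 72·27808 = 2002225, and √2002225 = 1415.
So n = (7 + 1415) / 18 = 1422/18 = 79.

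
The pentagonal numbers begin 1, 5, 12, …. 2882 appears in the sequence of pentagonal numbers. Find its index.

44

Set n(3n−1)/2 = 2882, giving 3n² − n − 5764 = 0.
The discriminant is 1 + 24·2882 = 69169, and √69169 = 263.
So n = (1 + 263) / 6 = 264/6 = 44.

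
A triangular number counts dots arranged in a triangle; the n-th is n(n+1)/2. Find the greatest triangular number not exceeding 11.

10

Solve n(n+1)/2 ≤ 11 for integer n.
n = 4 gives 10 ≤ 11, while n = 5 gives 15 > 11; so the answer is 10.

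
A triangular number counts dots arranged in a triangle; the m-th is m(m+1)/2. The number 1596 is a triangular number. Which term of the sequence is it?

Set n(n+1)/2 = 1596, giving n² + n − 3192 = 0.
The discriminant is 1 + 8·1596 = 12769, and √12769 = 113.
So n = (-1 + 113) / 2 = 112/2 = 56.

56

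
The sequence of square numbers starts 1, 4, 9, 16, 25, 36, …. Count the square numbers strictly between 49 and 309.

The n-th square number is n².
Smallest index with value > 49: n = 8 (giving 64).
Largest index with value < 309: n = 17 (giving 289).
Indices 8 through 17: 10 terms.

10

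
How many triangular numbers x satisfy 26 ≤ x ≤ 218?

The n-th triangular number is n(n+1)/2.
Smallest index with value ≥ 26: n = 7 (giving 28).
Largest index with value ≤ 218: n = 20 (giving 210).
Indices 7 through 20: 14 terms.

14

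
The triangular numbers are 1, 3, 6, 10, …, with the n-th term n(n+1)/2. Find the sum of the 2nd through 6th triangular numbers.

Σ i(i+1)/2 = (Σi² + Σi) / 2 over i = 2..6.
Σi = 21 − 1 = 20 and Σi² = 91 − 1 = 90.
(1·90 + 1·20) / 2 = 110/2 = 55.

55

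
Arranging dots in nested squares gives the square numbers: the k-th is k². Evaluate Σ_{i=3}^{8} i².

Σ_{i=3}^{8} i² = 204 − 5 = 199.

199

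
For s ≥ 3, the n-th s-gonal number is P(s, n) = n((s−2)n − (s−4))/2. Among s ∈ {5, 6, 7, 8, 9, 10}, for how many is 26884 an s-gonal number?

s = 5: P(5, 134) = 26867 and P(5, 135) = 27270; 26884 is not s-gonal.
s = 6: P(6, 116) = 26796 and P(6, 117) = 27261; 26884 is not s-gonal.
s = 7: P(7, 104) = 26884. ✓
s = 8: P(8, 94) = 26320 and P(8, 95) = 26885; 26884 is not s-gonal.
s = 9: P(9, 88) = 26884. ✓
s = 10: P(10, 82) = 26650 and P(10, 83) = 27307; 26884 is not s-gonal.
Hits: s ∈ {7, 9} → 2.

2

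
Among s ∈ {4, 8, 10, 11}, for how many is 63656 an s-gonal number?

s = 4: P(4, 252) = 63504 and P(4, 253) = 64009; 63656 is not s-gonal.
s = 8: P(8, 146) = 63656. ✓
s = 10: P(10, 126) = 63126 and P(10, 127) = 64135; 63656 is not s-gonal.
s = 11: P(11, 119) = 63308 and P(11, 120) = 64380; 63656 is not s-gonal.
Hits: s ∈ {8} → 1.

1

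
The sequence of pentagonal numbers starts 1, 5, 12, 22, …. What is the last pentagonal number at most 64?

51

Solve n(3n−1)/2 ≤ 64 for integer n.
n = 6 gives 51 ≤ 64, while n = 7 gives 70 > 64; so the answer is 51.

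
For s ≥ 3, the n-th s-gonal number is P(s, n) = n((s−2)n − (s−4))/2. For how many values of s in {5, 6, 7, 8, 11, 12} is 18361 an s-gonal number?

2

s = 5: P(5, 110) = 18095 and P(5, 111) = 18426; 18361 is not s-gonal.
s = 6: P(6, 96) = 18336 and P(6, 97) = 18721; 18361 is not s-gonal.
s = 7: P(7, 86) = 18361. ✓
s = 8: P(8, 78) = 18096 and P(8, 79) = 18565; 18361 is not s-gonal.
s = 11: P(11, 64) = 18208 and P(11, 65) = 18785; 18361 is not s-gonal.
s = 12: P(12, 61) = 18361. ✓
Hits: s ∈ {7, 12} → 2.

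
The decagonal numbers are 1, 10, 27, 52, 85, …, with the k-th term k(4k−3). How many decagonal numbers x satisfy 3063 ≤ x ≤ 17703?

38

The n-th decagonal number is n(4n−3).
Smallest index with value ≥ 3063: n = 29 (giving 3277).
Largest index with value ≤ 17703: n = 66 (giving 17226).
Indices 29 through 66: 38 terms.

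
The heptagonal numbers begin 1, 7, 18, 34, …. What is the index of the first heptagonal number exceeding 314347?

Solve n(5n−3)/2 > 314347 for integer n.
The largest n with value ≤ 314347 is 354 (since 312759 ≤ 314347 < 314530), so the first above is n = 355, value 314530.

355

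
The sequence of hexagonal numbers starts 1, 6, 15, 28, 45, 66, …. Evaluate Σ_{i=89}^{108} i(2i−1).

387450

Σ i(2i−1) = 2Σi² − Σi over i = 89..108.
Σi = 5886 − 3916 = 1970 and Σi² = 425754 − 231044 = 194710.
2·194710 − 1·1970 = 387450.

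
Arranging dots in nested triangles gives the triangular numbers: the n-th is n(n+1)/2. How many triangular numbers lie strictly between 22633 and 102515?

240

The n-th triangular number is n(n+1)/2.
Smallest index with value > 22633: n = 213 (giving 22791).
Largest index with value < 102515: n = 452 (giving 102378).
Indices 213 through 452: 240 terms.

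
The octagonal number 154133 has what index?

Set n(3n−2) = 154133, giving 3n² − 2n − 154133 = 0.
The discriminant is 4 + 12·154133 = 1849600, and √1849600 = 1360.
So n = (2 + 1360) / 6 = 1362/6 = 227.
Check: 227·(3·227 − 2) = 154133. ✓

227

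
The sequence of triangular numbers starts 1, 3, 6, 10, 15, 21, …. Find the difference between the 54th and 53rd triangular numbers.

54

Consecutive triangular numbers differ by n: T_{54} − T_{53} = 54.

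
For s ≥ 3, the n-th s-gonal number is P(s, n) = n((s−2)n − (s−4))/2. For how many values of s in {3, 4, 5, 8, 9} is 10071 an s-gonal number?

1

s = 3: P(3, 141) = 10011 and P(3, 142) = 10153; 10071 is not s-gonal.
s = 4: P(4, 100) = 10000 and P(4, 101) = 10201; 10071 is not s-gonal.
s = 5: P(5, 82) = 10045 and P(5, 83) = 10292; 10071 is not s-gonal.
s = 8: P(8, 58) = 9976 and P(8, 59) = 10325; 10071 is not s-gonal.
s = 9: P(9, 54) = 10071. ✓
Hits: s ∈ {9} → 1.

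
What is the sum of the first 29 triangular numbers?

4495

Σ i(i+1)/2 = (Σi² + Σi) / 2 over i = 1..29.
Σi = 435 and Σi² = 8555.
(1·8555 + 1·435) / 2 = 8990/2 = 4495.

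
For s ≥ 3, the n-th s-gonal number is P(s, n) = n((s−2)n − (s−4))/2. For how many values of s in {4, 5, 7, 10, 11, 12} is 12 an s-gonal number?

2

s = 4: P(4, 3) = 9 and P(4, 4) = 16; 12 is not s-gonal.
s = 5: P(5, 3) = 12. ✓
s = 7: P(7, 2) = 7 and P(7, 3) = 18; 12 is not s-gonal.
s = 10: P(10, 2) = 10 and P(10, 3) = 27; 12 is not s-gonal.
s = 11: P(11, 2) = 11 and P(11, 3) = 30; 12 is not s-gonal.
s = 12: P(12, 2) = 12. ✓
Hits: s ∈ {5, 12} → 2.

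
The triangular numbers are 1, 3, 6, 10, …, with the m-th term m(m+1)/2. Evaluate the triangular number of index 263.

The 263rd triangular number is n(n+1)/2 with n = 263.
263·264/2 = 69432/2 = 34716.

34716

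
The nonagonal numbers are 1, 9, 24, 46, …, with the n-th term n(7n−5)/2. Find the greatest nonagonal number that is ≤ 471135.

470494

Solve n(7n−5)/2 ≤ 471135 for integer n.
n = 367 gives 470494 ≤ 471135, while n = 368 gives 473064 > 471135; so the answer is 470494.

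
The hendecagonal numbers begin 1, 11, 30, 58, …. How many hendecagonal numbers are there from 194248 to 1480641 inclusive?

The n-th hendecagonal number is n(9n−7)/2.
Smallest index with value ≥ 194248: n = 209 (giving 195833).
Largest index with value ≤ 1480641: n = 574 (giving 1480633).
Indices 209 through 574: 366 terms.

366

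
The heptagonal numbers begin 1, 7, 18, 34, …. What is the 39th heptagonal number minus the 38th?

Consecutive heptagonal numbers differ by 5n − 4: here 5·39 − 4 = 191.

191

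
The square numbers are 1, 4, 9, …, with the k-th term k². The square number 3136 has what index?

56

We need n² = 3136, so n = √3136 = 56.
Check: 56² = 3136. ✓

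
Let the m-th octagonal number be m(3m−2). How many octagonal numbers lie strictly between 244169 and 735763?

The n-th octagonal number is n(3n−2).
Smallest index with value > 244169: n = 286 (giving 244816).
Largest index with value < 735763: n = 495 (giving 734085).
Indices 286 through 495: 210 terms.

210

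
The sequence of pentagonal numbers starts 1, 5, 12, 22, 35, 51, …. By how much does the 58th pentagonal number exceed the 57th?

Consecutive pentagonal numbers differ by 3n − 2: here 3·58 − 2 = 172.

172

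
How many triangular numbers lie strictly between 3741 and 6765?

29

The n-th triangular number is n(n+1)/2.
Smallest index with value > 3741: n = 87 (giving 3828).
Largest index with value < 6765: n = 115 (giving 6670).
Indices 87 through 115: 29 terms.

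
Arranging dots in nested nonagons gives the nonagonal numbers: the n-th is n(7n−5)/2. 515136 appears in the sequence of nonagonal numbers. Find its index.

Set n(7n−5)/2 = 515136, giving 7n² − 5n − 1030272 = 0.
So n = (5 + 5371) / 14 = 5376/14 = 384.

384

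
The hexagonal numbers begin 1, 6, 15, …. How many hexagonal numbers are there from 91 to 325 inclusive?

7

The n-th hexagonal number is n(2n−1).
Smallest index with value ≥ 91: n = 7 (giving 91).
Largest index with value ≤ 325: n = 13 (giving 325).
Indices 7 through 13: 7 terms.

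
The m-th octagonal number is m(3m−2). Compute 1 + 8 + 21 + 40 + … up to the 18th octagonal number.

Σ i(3i−2) = 3Σi² − 2Σi over i = 1..18.
Σi = 171 and Σi² = 2109.
3·2109 − 2·171 = 5985.

5985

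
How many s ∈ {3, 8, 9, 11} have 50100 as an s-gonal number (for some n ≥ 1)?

s = 3: P(3, 316) = 50086 and P(3, 317) = 50403; 50100 is not s-gonal.
s = 8: P(8, 129) = 49665 and P(8, 130) = 50440; 50100 is not s-gonal.
s = 9: P(9, 120) = 50100. ✓
s = 11: P(11, 105) = 49245 and P(11, 106) = 50191; 50100 is not s-gonal.
Hits: s ∈ {9} → 1.

1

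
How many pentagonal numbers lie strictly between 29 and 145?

5

The n-th pentagonal number is n(3n−1)/2.
Smallest index with value > 29: n = 5 (giving 35).
Largest index with value < 145: n = 9 (giving 117).
Indices 5 through 9: 5 terms.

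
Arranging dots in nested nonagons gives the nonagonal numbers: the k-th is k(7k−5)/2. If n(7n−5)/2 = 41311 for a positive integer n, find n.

Set n(7n−5)/2 = 41311, giving 7n² − 5n − 82622 = 0.
The discriminant is 25 + 56·41311 = 2313441, and √2313441 = 1521.
So n = (5 + 1521) / 14 = 1526/14 = 109.
Check: 109·(7·109 − 5)/2 = 41311. ✓

109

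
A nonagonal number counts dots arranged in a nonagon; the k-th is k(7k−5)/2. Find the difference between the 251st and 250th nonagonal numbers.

1751

Consecutive nonagonal numbers differ by 7n − 6: here 7·251 − 6 = 1751.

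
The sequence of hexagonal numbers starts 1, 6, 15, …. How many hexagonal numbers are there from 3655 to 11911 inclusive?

The n-th hexagonal number is n(2n−1).
Smallest index with value ≥ 3655: n = 43 (giving 3655).
Largest index with value ≤ 11911: n = 77 (giving 11781).
Indices 43 through 77: 35 terms.

35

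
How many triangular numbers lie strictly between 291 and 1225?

25

The n-th triangular number is n(n+1)/2.
Smallest index with value > 291: n = 24 (giving 300).
Largest index with value < 1225: n = 48 (giving 1176).
Indices 24 through 48: 25 terms.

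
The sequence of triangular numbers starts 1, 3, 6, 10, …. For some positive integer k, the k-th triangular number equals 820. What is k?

Set n(n+1)/2 = 820, giving n² + n − 1640 = 0.
The discriminant is 1 + 8·820 = 6561, and √6561 = 81.
So n = (-1 + 81) / 2 = 80/2 = 40.

40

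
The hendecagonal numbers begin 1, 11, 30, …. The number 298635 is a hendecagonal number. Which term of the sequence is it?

Set n(9n−7)/2 = 298635, giving 9n² − 7n − 597270 = 0.
So n = (7 + 4637) / 18 = 4644/18 = 258.
Check: 258·(9·258 − 7)/2 = 298635. ✓

258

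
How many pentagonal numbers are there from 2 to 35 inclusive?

4

The n-th pentagonal number is n(3n−1)/2.
Smallest index with value ≥ 2: n = 2 (giving 5).
Largest index with value ≤ 35: n = 5 (giving 35).
Indices 2 through 5: 4 terms.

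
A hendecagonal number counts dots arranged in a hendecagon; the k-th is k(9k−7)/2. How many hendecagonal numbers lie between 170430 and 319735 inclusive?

72

The n-th hendecagonal number is n(9n−7)/2.
Smallest index with value ≥ 170430: n = 195 (giving 170430).
Largest index with value ≤ 319735: n = 266 (giving 317471).
Indices 195 through 266: 72 terms.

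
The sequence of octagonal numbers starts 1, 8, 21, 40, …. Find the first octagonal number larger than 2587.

2640

Solve n(3n−2) > 2587 for integer n.
The largest n with value ≤ 2587 is 29 (since 2465 ≤ 2587 < 2640), so the first above is n = 30, value 2640.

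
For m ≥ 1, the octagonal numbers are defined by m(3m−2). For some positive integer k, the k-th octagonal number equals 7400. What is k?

Set n(3n−2) = 7400, giving 3n² − 2n − 7400 = 0.
The discriminant is 4 + 12·7400 = 88804, and √88804 = 298.
So n = (2 + 298) / 6 = 300/6 = 50.

50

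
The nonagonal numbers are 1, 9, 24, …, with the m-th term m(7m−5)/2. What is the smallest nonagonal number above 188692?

Solve n(7n−5)/2 > 188692 for integer n.
The largest n with value ≤ 188692 is 232 (since 187804 ≤ 188692 < 189429), so the first above is n = 233, value 189429.

189429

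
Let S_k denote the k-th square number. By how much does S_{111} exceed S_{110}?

221

n² − (n−1)² = 2n − 1, so 111² − 110² = 2·111 − 1 = 221.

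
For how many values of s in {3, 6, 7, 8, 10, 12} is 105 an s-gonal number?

s = 3: P(3, 14) = 105. ✓
s = 6: P(6, 7) = 91 and P(6, 8) = 120; 105 is not s-gonal.
s = 7: P(7, 6) = 81 and P(7, 7) = 112; 105 is not s-gonal.
s = 8: P(8, 6) = 96 and P(8, 7) = 133; 105 is not s-gonal.
s = 10: P(10, 5) = 85 and P(10, 6) = 126; 105 is not s-gonal.
s = 12: P(12, 5) = 105. ✓
Hits: s ∈ {3, 12} → 2.

2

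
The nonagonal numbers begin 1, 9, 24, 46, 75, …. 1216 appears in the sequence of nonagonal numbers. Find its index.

19

Set n(7n−5)/2 = 1216, giving 7n² − 5n − 2432 = 0.
The discriminant is 25 + 56·1216 = 68121, and √68121 = 261.
So n = (5 + 261) / 14 = 266/14 = 19.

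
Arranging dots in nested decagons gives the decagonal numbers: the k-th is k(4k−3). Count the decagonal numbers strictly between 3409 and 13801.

30

The n-th decagonal number is n(4n−3).
Smallest index with value > 3409: n = 30 (giving 3510).
Largest index with value < 13801: n = 59 (giving 13747).
Indices 30 through 59: 30 terms.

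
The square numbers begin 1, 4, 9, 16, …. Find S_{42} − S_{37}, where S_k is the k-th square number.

42² = 1764 and 37² = 1369.
Difference: 1764 − 1369 = 395.

395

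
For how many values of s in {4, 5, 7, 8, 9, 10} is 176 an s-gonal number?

2

s = 4: P(4, 13) = 169 and P(4, 14) = 196; 176 is not s-gonal.
s = 5: P(5, 11) = 176. ✓
s = 7: P(7, 8) = 148 and P(7, 9) = 189; 176 is not s-gonal.
s = 8: P(8, 8) = 176. ✓
s = 9: P(9, 7) = 154 and P(9, 8) = 204; 176 is not s-gonal.
s = 10: P(10, 7) = 175 and P(10, 8) = 232; 176 is not s-gonal.
Hits: s ∈ {5, 8} → 2.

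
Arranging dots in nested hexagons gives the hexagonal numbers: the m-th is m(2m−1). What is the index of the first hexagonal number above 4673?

49

Solve n(2n−1) > 4673 for integer n.
The largest n with value ≤ 4673 is 48 (since 4560 ≤ 4673 < 4753), so the first above is n = 49, value 4753.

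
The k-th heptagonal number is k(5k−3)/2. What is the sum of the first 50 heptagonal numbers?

Σ i(5i−3)/2 = (5Σi² − 3Σi) / 2 over i = 1..50.
Σi = 1275 and Σi² = 42925.
(5·42925 − 3·1275) / 2 = 210800/2 = 105400.

105400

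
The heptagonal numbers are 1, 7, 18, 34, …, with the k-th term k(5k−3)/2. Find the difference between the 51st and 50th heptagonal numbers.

251

Consecutive heptagonal numbers differ by 5n − 4: here 5·51 − 4 = 251.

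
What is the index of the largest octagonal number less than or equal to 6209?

45

Solve n(3n−2) ≤ 6209 for integer n.
n = 45 gives 5985 ≤ 6209, while n = 46 gives 6256 > 6209; so the answer is index 45.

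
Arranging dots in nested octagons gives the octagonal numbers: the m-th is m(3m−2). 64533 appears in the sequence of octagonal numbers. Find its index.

147

Set n(3n−2) = 64533, giving 3n² − 2n − 64533 = 0.
The discriminant is 4 + 12·64533 = 774400, and √774400 = 880.
So n = (2 + 880) / 6 = 882/6 = 147.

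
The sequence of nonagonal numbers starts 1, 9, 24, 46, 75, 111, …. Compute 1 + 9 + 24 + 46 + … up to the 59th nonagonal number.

Σ i(7i−5)/2 = (7Σi² − 5Σi) / 2 over i = 1..59.
Σi = 1770 and Σi² = 70210.
(7·70210 − 5·1770) / 2 = 482620/2 = 241310.

241310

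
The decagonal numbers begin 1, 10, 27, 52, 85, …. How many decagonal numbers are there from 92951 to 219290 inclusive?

The n-th decagonal number is n(4n−3).
Smallest index with value ≥ 92951: n = 153 (giving 93177).
Largest index with value ≤ 219290: n = 234 (giving 218322).
Indices 153 through 234: 82 terms.

82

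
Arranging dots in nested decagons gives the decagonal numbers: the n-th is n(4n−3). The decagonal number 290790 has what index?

Set n(4n−3) = 290790, giving 4n² − 3n − 290790 = 0.
So n = (3 + 2157) / 8 = 2160/8 = 270.

270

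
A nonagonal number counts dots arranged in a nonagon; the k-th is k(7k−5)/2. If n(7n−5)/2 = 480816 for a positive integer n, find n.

Set n(7n−5)/2 = 480816, giving 7n² − 5n − 961632 = 0.
The discriminant is 25 + 56·480816 = 26925721, and √26925721 = 5189.
So n = (5 + 5189) / 14 = 5194/14 = 371.

371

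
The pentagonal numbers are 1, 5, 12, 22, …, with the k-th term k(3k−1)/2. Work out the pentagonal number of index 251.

251·(3·251 − 1)/2 = 251·752/2 = 251·376 = 94376.

94376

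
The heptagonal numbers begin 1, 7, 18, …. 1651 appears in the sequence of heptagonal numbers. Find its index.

Set n(5n−3)/2 = 1651, giving 5n² − 3n − 3302 = 0.
So n = (3 + 257) / 10 = 260/10 = 26.

26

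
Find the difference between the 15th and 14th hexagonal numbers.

Consecutive hexagonal numbers differ by 4n − 3: here 4·15 − 3 = 57.

57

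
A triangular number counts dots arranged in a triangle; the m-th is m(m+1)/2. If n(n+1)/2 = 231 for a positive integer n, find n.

Set n(n+1)/2 = 231, giving n² + n − 462 = 0.
The discriminant is 1 + 8·231 = 1849, and √1849 = 43.
So n = (-1 + 43) / 2 = 42/2 = 21.
Check: 21·22/2 = 231. ✓

21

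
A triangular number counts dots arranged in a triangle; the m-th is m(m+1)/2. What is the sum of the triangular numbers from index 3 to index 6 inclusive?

Σ i(i+1)/2 = (Σi² + Σi) / 2 over i = 3..6.
Σi = 21 − 3 = 18 and Σi² = 91 − 5 = 86.
(1·86 + 1·18) / 2 = 104/2 = 52.

52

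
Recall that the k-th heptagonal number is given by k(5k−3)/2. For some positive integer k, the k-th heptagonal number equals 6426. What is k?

51

Set n(5n−3)/2 = 6426, giving 5n² − 3n − 12852 = 0.
The discriminant is 9 + 40·6426 = 257049, and √257049 = 507.
So n = (3 + 507) / 10 = 510/10 = 51.
Check: 51·(5·51 − 3)/2 = 6426. ✓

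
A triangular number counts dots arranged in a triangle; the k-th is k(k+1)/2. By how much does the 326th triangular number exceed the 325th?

326

Consecutive triangular numbers differ by n: T_{326} − T_{325} = 326.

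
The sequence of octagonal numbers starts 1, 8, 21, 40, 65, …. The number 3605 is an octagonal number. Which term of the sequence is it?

Set n(3n−2) = 3605, giving 3n² − 2n − 3605 = 0.
The discriminant is 4 + 12·3605 = 43264, and √43264 = 208.
So n = (2 + 208) / 6 = 210/6 = 35.
Check: 35·(3·35 − 2) = 3605. ✓

35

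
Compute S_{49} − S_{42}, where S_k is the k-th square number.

49² = 2401 and 42² = 1764.
Difference: 2401 − 1764 = 637.

637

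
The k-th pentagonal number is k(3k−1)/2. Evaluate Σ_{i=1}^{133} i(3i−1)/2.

1185163

Σ i(3i−1)/2 = (3Σi² − Σi) / 2 over i = 1..133.
Σi = 8911 and Σi² = 793079.
(3·793079 − 1·8911) / 2 = 2370326/2 = 1185163.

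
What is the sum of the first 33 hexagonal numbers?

Σ i(2i−1) = 2Σi² − Σi over i = 1..33.
Σi = 561 and Σi² = 12529.
2·12529 − 1·561 = 24497.

24497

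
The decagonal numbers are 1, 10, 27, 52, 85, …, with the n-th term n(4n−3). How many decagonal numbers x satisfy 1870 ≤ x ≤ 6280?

The n-th decagonal number is n(4n−3).
Smallest index with value ≥ 1870: n = 22 (giving 1870).
Largest index with value ≤ 6280: n = 40 (giving 6280).
Indices 22 through 40: 19 terms.

19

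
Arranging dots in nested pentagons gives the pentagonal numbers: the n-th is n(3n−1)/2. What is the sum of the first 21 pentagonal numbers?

Σ i(3i−1)/2 = (3Σi² − Σi) / 2 over i = 1..21.
Σi = 231 and Σi² = 3311.
(3·3311 − 1·231) / 2 = 9702/2 = 4851.

4851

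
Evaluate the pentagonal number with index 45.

3015

The 45th pentagonal number is n(3n−1)/2 with n = 45.
45·(3·45 − 1)/2 = 45·134/2 = 45·67 = 3015.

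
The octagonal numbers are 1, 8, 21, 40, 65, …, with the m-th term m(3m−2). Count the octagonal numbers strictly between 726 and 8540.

38

The n-th octagonal number is n(3n−2).
Smallest index with value > 726: n = 16 (giving 736).
Largest index with value < 8540: n = 53 (giving 8321).
Indices 16 through 53: 38 terms.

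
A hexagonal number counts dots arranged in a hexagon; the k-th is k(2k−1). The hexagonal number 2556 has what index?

Set n(2n−1) = 2556, giving 2n² − n − 2556 = 0.
The discriminant is 1 + 8·2556 = 20449, and √20449 = 143.
So n = (1 + 143) / 4 = 144/4 = 36.

36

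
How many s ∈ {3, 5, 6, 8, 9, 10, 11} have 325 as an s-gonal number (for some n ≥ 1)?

3

s = 3: P(3, 25) = 325. ✓
s = 5: P(5, 14) = 287 and P(5, 15) = 330; 325 is not s-gonal.
s = 6: P(6, 13) = 325. ✓
s = 8: P(8, 10) = 280 and P(8, 11) = 341; 325 is not s-gonal.
s = 9: P(9, 10) = 325. ✓
s = 10: P(10, 9) = 297 and P(10, 10) = 370; 325 is not s-gonal.
s = 11: P(11, 8) = 260 and P(11, 9) = 333; 325 is not s-gonal.
Hits: s ∈ {3, 6, 9} → 3.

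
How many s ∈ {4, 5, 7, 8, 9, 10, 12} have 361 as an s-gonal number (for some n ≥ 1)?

s = 4: P(4, 19) = 361. ✓
s = 5: P(5, 15) = 330 and P(5, 16) = 376; 361 is not s-gonal.
s = 7: P(7, 12) = 342 and P(7, 13) = 403; 361 is not s-gonal.
s = 8: P(8, 11) = 341 and P(8, 12) = 408; 361 is not s-gonal.
s = 9: P(9, 10) = 325 and P(9, 11) = 396; 361 is not s-gonal.
s = 10: P(10, 9) = 297 and P(10, 10) = 370; 361 is not s-gonal.
s = 12: P(12, 8) = 288 and P(12, 9) = 369; 361 is not s-gonal.
Hits: s ∈ {4} → 1.

1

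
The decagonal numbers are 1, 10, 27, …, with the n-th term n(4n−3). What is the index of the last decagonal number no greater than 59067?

121

Solve n(4n−3) ≤ 59067 for integer n.
n = 121 gives 58201 ≤ 59067, while n = 122 gives 59170 > 59067; so the answer is index 121.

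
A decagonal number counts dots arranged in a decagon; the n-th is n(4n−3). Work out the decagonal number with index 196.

The 196th decagonal number is n(4n−3) with n = 196.
196·(4·196 − 3) = 196·781 = 153076.

153076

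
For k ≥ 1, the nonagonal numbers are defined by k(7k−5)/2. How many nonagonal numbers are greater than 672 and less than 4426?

The n-th nonagonal number is n(7n−5)/2.
Smallest index with value > 672: n = 15 (giving 750).
Largest index with value < 4426: n = 35 (giving 4200).
Indices 15 through 35: 21 terms.

21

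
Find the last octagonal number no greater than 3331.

Solve n(3n−2) ≤ 3331 for integer n.
n = 33 gives 3201 ≤ 3331, while n = 34 gives 3400 > 3331; so the answer is 3201.

3201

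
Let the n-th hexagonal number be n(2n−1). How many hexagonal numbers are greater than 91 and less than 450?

The n-th hexagonal number is n(2n−1).
Smallest index with value > 91: n = 8 (giving 120).
Largest index with value < 450: n = 15 (giving 435).
Indices 8 through 15: 8 terms.

8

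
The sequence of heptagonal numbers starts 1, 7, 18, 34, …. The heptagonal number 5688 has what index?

Set n(5n−3)/2 = 5688, giving 5n² − 3n − 11376 = 0.
The discriminant is 9 + 40·5688 = 227529, and √227529 = 477.
So n = (3 + 477) / 10 = 480/10 = 48.

48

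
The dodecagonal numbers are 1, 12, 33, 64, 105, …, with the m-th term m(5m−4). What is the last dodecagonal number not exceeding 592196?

590304

Solve n(5n−4) ≤ 592196 for integer n.
n = 344 gives 590304 ≤ 592196, while n = 345 gives 593745 > 592196; so the answer is 590304.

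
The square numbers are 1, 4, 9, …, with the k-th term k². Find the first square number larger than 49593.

49729

Solve n² > 49593 for integer n.
The largest n with value ≤ 49593 is 222 (since 49284 ≤ 49593 < 49729), so the first above is n = 223, value 49729.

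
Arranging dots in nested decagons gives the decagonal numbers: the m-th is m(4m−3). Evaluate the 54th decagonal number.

The 54th decagonal number is n(4n−3) with n = 54.
54·(4·54 − 3) = 54·213 = 11502.

11502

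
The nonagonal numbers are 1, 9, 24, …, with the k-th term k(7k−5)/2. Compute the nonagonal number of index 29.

29·(7·29 − 5)/2 = 29·198/2 = 29·99 = 2871.

2871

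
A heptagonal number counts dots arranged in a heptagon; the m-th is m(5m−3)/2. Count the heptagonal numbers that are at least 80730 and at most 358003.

199

The n-th heptagonal number is n(5n−3)/2.
Smallest index with value ≥ 80730: n = 180 (giving 80730).
Largest index with value ≤ 358003: n = 378 (giving 356643).
Indices 180 through 378: 199 terms.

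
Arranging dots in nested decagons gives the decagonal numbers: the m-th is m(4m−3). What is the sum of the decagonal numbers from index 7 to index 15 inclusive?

4299

Σ i(4i−3) = 4Σi² − 3Σi over i = 7..15.
Σi = 120 − 21 = 99 and Σi² = 1240 − 91 = 1149.
4·1149 − 3·99 = 4299.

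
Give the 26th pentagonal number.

1001

26·(3·26 − 1)/2 = 26·77/2 = 1001.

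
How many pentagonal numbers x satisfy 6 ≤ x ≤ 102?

The n-th pentagonal number is n(3n−1)/2.
Smallest index with value ≥ 6: n = 3 (giving 12).
Largest index with value ≤ 102: n = 8 (giving 92).
Indices 3 through 8: 6 terms.

6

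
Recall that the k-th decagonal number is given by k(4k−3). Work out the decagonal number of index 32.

4000

The 32nd decagonal number is n(4n−3) with n = 32.
32·(4·32 − 3) = 32·125 = 4000.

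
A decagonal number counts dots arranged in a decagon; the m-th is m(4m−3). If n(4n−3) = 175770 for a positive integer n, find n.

210

Set n(4n−3) = 175770, giving 4n² − 3n − 175770 = 0.
The discriminant is 9 + 16·175770 = 2812329, and √2812329 = 1677.
So n = (3 + 1677) / 8 = 1680/8 = 210.
Check: 210·(4·210 − 3) = 175770. ✓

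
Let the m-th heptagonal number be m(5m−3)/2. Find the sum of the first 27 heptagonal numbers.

Σ i(5i−3)/2 = (5Σi² − 3Σi) / 2 over i = 1..27.
Σi = 378 and Σi² = 6930.
(5·6930 − 3·378) / 2 = 33516/2 = 16758.

16758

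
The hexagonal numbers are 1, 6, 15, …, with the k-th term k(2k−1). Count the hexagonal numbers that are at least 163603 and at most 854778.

The n-th hexagonal number is n(2n−1).
Smallest index with value ≥ 163603: n = 287 (giving 164451).
Largest index with value ≤ 854778: n = 654 (giving 854778).
Indices 287 through 654: 368 terms.

368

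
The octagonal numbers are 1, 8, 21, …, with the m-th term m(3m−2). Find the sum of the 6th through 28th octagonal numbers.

22195

Σ i(3i−2) = 3Σi² − 2Σi over i = 6..28.
Σi = 406 − 15 = 391 and Σi² = 7714 − 55 = 7659.
3·7659 − 2·391 = 22195.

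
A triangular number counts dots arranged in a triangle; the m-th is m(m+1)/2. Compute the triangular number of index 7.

The 7th triangular number is n(n+1)/2 with n = 7.
7·8/2 = 56/2 = 28.

28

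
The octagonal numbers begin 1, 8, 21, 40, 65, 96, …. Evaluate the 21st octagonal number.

1281

21·(3·21 − 2) = 21·61 = 1281.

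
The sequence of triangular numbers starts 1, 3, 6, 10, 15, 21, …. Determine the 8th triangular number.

36

The 8th triangular number is n(n+1)/2 with n = 8.
8·9/2 = 72/2 = 36.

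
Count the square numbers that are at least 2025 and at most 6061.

33

The n-th square number is n².
Smallest index with value ≥ 2025: n = 45 (giving 2025).
Largest index with value ≤ 6061: n = 77 (giving 5929).
Indices 45 through 77: 33 terms.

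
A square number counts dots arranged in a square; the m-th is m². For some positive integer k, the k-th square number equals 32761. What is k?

181

We need n² = 32761, so n = √32761 = 181.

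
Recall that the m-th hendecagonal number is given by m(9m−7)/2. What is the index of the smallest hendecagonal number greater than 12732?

54

Solve n(9n−7)/2 > 12732 for integer n.
The largest n with value ≤ 12732 is 53 (since 12455 ≤ 12732 < 12933), so the first above is n = 54, value 12933.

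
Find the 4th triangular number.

10

The 4th triangular number is n(n+1)/2 with n = 4.
4·5/2 = 20/2 = 10.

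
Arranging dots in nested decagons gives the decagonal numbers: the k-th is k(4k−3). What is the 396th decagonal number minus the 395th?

Consecutive decagonal numbers differ by 8n − 7: here 8·396 − 7 = 3161.

3161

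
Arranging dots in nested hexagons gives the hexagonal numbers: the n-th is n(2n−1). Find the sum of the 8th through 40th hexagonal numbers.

Σ i(2i−1) = 2Σi² − Σi over i = 8..40.
Σi = 820 − 28 = 792 and Σi² = 22140 − 140 = 22000.
2·22000 − 1·792 = 43208.

43208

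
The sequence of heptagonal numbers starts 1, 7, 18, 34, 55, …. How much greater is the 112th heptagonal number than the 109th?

1653

112·(5·112 − 3)/2 = 31192 and 109·(5·109 − 3)/2 = 29539.
Difference: 31192 − 29539 = 1653.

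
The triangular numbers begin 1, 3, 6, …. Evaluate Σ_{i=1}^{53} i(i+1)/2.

26235

Σ i(i+1)/2 = (Σi² + Σi) / 2 over i = 1..53.
Σi = 1431 and Σi² = 51039.
(1·51039 + 1·1431) / 2 = 52470/2 = 26235.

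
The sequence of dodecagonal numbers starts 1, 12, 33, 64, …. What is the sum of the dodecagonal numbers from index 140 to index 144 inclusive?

Σ i(5i−4) = 5Σi² − 4Σi over i = 140..144.
Σi = 10440 − 9730 = 710 and Σi² = 1005720 − 904890 = 100830.
5·100830 − 4·710 = 501310.

501310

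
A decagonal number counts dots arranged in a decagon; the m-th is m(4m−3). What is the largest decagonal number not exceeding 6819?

6601

Solve n(4n−3) ≤ 6819 for integer n.
n = 41 gives 6601 ≤ 6819, while n = 42 gives 6930 > 6819; so the answer is 6601.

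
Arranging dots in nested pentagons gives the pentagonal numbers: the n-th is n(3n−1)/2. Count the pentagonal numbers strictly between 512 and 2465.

The n-th pentagonal number is n(3n−1)/2.
Smallest index with value > 512: n = 19 (giving 532).
Largest index with value < 2465: n = 40 (giving 2380).
Indices 19 through 40: 22 terms.

22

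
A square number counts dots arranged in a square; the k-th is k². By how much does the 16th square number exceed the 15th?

31

n² − (n−1)² = 2n − 1, so 16² − 15² = 2·16 − 1 = 31.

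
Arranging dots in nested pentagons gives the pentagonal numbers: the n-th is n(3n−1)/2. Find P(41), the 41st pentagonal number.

2501

The 41st pentagonal number is n(3n−1)/2 with n = 41.
41·(3·41 − 1)/2 = 41·122/2 = 41·61 = 2501.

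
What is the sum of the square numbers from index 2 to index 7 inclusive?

Σ_{i=2}^{7} i² = 140 − 1 = 139.

139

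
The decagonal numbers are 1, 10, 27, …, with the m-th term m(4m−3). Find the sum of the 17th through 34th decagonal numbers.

47379

Σ i(4i−3) = 4Σi² − 3Σi over i = 17..34.
Σi = 595 − 136 = 459 and Σi² = 13685 − 1496 = 12189.
4·12189 − 3·459 = 47379.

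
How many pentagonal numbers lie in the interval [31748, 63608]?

The n-th pentagonal number is n(3n−1)/2.
Smallest index with value ≥ 31748: n = 146 (giving 31901).
Largest index with value ≤ 63608: n = 206 (giving 63551).
Indices 146 through 206: 61 terms.

61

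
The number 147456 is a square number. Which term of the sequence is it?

We need n² = 147456, so n = √147456 = 384.

384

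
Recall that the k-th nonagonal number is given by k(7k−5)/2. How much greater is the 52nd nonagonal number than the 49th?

1053

52·(7·52 − 5)/2 = 9334 and 49·(7·49 − 5)/2 = 8281.
Difference: 9334 − 8281 = 1053.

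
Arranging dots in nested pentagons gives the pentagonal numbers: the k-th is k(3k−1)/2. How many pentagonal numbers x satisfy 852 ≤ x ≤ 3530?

25

The n-th pentagonal number is n(3n−1)/2.
Smallest index with value ≥ 852: n = 24 (giving 852).
Largest index with value ≤ 3530: n = 48 (giving 3432).
Indices 24 through 48: 25 terms.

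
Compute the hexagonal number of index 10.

10·(2·10 − 1) = 10·19 = 190.

190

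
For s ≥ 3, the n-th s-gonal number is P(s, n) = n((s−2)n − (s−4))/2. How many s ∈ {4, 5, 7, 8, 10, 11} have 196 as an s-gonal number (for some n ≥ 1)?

2

s = 4: P(4, 14) = 196. ✓
s = 5: P(5, 11) = 176 and P(5, 12) = 210; 196 is not s-gonal.
s = 7: P(7, 9) = 189 and P(7, 10) = 235; 196 is not s-gonal.
s = 8: P(8, 8) = 176 and P(8, 9) = 225; 196 is not s-gonal.
s = 10: P(10, 7) = 175 and P(10, 8) = 232; 196 is not s-gonal.
s = 11: P(11, 7) = 196. ✓
Hits: s ∈ {4, 11} → 2.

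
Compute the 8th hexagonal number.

The 8th hexagonal number is n(2n−1) with n = 8.
8·(2·8 − 1) = 8·15 = 120.

120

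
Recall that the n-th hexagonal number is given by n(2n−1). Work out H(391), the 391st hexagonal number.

305371

The 391st hexagonal number is n(2n−1) with n = 391.
391·(2·391 − 1) = 391·781 = 305371.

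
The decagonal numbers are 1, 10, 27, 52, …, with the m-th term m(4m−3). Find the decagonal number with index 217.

187705

The 217th decagonal number is n(4n−3) with n = 217.
217·(4·217 − 3) = 217·865 = 187705.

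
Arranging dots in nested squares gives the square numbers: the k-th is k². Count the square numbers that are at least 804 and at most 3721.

33

The n-th square number is n².
Smallest index with value ≥ 804: n = 29 (giving 841).
Largest index with value ≤ 3721: n = 61 (giving 3721).
Indices 29 through 61: 33 terms.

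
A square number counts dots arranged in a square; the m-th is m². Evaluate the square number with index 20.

The 20th square number is n² with n = 20.
20² = 400.

400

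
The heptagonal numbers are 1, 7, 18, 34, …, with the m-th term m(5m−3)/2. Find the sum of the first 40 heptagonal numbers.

Σ i(5i−3)/2 = (5Σi² − 3Σi) / 2 over i = 1..40.
Σi = 820 and Σi² = 22140.
(5·22140 − 3·820) / 2 = 108240/2 = 54120.

54120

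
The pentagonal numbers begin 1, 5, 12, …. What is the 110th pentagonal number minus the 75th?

110·(3·110 − 1)/2 = 18095 and 75·(3·75 − 1)/2 = 8400.
Difference: 18095 − 8400 = 9695.

9695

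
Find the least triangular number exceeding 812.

Solve n(n+1)/2 > 812 for integer n.
The largest n with value ≤ 812 is 39 (since 780 ≤ 812 < 820), so the first above is n = 40, value 820.

820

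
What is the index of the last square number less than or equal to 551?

Solve n² ≤ 551 for integer n.
n = 23 gives 529 ≤ 551, while n = 24 gives 576 > 551; so the answer is index 23.

23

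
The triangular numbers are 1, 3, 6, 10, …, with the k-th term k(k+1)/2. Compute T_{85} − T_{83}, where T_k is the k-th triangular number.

85·86/2 = 3655 and 83·84/2 = 3486.
Difference: 3655 − 3486 = 169.

169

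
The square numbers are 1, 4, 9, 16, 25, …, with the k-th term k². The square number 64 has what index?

We need n² = 64, so n = √64 = 8.

8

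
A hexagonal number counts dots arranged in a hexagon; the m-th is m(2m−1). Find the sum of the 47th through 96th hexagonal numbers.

Σ i(2i−1) = 2Σi² − Σi over i = 47..96.
Σi = 4656 − 1081 = 3575 and Σi² = 299536 − 33511 = 266025.
2·266025 − 1·3575 = 528475.

528475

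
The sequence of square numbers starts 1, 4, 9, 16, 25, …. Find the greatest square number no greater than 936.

900

Solve n² ≤ 936 for integer n.
n = 30 gives 900 ≤ 936, while n = 31 gives 961 > 936; so the answer is 900.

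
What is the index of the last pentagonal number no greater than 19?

Solve n(3n−1)/2 ≤ 19 for integer n.
n = 3 gives 12 ≤ 19, while n = 4 gives 22 > 19; so the answer is index 3.

3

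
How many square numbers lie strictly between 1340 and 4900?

The n-th square number is n².
Smallest index with value > 1340: n = 37 (giving 1369).
Largest index with value < 4900: n = 69 (giving 4761).
Indices 37 through 69: 33 terms.

33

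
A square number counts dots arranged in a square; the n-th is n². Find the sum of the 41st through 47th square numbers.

Σ_{i=41}^{47} i² = 35720 − 22140 = 13580.

13580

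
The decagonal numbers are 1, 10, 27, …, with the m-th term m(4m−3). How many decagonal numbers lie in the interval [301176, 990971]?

The n-th decagonal number is n(4n−3).
Smallest index with value ≥ 301176: n = 275 (giving 301675).
Largest index with value ≤ 990971: n = 498 (giving 990522).
Indices 275 through 498: 224 terms.

224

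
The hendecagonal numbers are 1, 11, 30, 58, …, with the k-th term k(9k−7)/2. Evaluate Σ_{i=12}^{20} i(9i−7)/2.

10134

Σ i(9i−7)/2 = (9Σi² − 7Σi) / 2 over i = 12..20.
Σi = 210 − 66 = 144 and Σi² = 2870 − 506 = 2364.
(9·2364 − 7·144) / 2 = 20268/2 = 10134.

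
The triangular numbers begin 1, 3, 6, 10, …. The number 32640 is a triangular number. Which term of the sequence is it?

255

Set n(n+1)/2 = 32640, giving n² + n − 65280 = 0.
So n = (-1 + 511) / 2 = 510/2 = 255.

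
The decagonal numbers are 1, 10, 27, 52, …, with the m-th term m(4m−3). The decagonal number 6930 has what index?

42

Set n(4n−3) = 6930, giving 4n² − 3n − 6930 = 0.
So n = (3 + 333) / 8 = 336/8 = 42.
Check: 42·(4·42 − 3) = 6930. ✓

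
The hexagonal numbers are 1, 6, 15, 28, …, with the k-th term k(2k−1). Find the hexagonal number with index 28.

1540

The 28th hexagonal number is n(2n−1) with n = 28.
28·(2·28 − 1) = 28·55 = 1540.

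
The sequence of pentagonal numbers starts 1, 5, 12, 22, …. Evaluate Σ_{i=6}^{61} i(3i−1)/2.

115276

Σ i(3i−1)/2 = (3Σi² − Σi) / 2 over i = 6..61.
Σi = 1891 − 15 = 1876 and Σi² = 77531 − 55 = 77476.
(3·77476 − 1·1876) / 2 = 230552/2 = 115276.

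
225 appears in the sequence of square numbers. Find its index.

15

We need n² = 225, so n = √225 = 15.
Check: 15² = 225. ✓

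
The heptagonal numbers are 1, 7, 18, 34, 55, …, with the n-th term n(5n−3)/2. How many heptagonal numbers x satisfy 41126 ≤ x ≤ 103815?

The n-th heptagonal number is n(5n−3)/2.
Smallest index with value ≥ 41126: n = 129 (giving 41409).
Largest index with value ≤ 103815: n = 204 (giving 103734).
Indices 129 through 204: 76 terms.

76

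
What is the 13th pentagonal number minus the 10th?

102

13·(3·13 − 1)/2 = 247 and 10·(3·10 − 1)/2 = 145.
Difference: 247 − 145 = 102.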